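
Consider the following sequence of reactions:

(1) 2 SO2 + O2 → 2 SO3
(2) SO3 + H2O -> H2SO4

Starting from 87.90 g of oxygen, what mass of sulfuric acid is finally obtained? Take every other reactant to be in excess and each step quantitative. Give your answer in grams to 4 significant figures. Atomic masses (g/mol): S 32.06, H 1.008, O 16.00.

M(O2) = 2(16.00) = 32.00 g/mol.
M(H2SO4) = 2(1.008) + 32.06 + 4(16.00) = 98.076 g/mol.
n(O2) = 87.900 / 32.00 = 2.7469 mol.
Step 1 gives a 1:2 ratio of O2 to SO3, so n(SO3) = 5.4938 mol.
In step 2 the SO3:H2SO4 ratio is 1:1, so n(H2SO4) = 5.4938 mol.
Mass of H2SO4 = 5.4938 × 98.076 = 538.81 g.

538.8 g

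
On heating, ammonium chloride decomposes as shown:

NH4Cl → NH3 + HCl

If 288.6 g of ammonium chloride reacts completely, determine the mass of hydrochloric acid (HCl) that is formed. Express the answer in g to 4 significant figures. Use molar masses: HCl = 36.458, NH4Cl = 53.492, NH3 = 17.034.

n(NH4Cl) = 288.60 g / 53.492 g/mol = 5.3952 mol.
From the equation the NH4Cl:HCl mole ratio is 1:1, so n(HCl) = 5.3952 × 1/1 = 5.3952 mol.
Mass of HCl = 5.3952 mol × 36.458 g/mol = 196.70 g.

196.7 g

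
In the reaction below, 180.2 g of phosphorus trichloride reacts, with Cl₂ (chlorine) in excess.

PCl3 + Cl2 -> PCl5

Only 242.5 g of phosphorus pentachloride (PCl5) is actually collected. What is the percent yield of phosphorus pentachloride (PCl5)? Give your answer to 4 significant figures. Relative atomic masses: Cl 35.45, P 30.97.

M(PCl3) = 30.97 + 3(35.45) = 137.32 g/mol.
M(PCl5) = 30.97 + 5(35.45) = 208.22 g/mol.
n(PCl3) = 180.20 g / 137.32 g/mol = 1.3123 mol.
From the equation the PCl3:PCl5 mole ratio is 1:1, so n(PCl5) = 1.3123 × 1/1 = 1.3123 mol.
Mass of PCl5 = 1.3123 mol × 208.22 g/mol = 273.24 g.
This is the theoretical yield. Percent yield = 242.5 g / 273.24 g × 100% = 88.750%.

88.75 %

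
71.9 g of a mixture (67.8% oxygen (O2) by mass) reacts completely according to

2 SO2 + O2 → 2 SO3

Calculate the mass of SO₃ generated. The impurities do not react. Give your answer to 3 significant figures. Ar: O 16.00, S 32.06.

Mass of pure O2 = 71.9 g × 0.678 = 48.75 g.
M(O2) = 2(16.00) = 32.00 g/mol.
M(SO3) = 32.06 + 3(16.00) = 80.06 g/mol.
n(O2) = 48.75 g / 32.00 g/mol = 1.523 mol.
From the equation the O2:SO3 mole ratio is 1:2, so n(SO3) = 1.523 × 2/1 = 3.047 mol.
Mass of SO3 = 3.047 mol × 80.06 g/mol = 243.9 g.

244 g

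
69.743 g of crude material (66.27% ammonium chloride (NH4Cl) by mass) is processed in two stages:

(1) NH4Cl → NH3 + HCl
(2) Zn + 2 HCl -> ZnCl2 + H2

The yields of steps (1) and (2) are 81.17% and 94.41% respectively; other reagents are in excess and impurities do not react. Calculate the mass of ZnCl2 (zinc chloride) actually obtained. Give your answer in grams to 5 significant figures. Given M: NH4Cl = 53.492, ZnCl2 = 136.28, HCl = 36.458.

45.117 g

Pure NH4Cl = 69.743 × 0.6627 = 46.2187 g.
n(NH4Cl) = 46.2187 / 53.492 = 0.864030 mol.
Step 1 (NH4Cl:HCl = 1:1): theoretical n(HCl) = 0.864030 mol; at 81.17% yield, n(HCl) = 0.701333 mol.
Step 2 (HCl:ZnCl2 = 2:1): theoretical n(ZnCl2) = 0.350667 mol, so theoretical mass = 0.350667 × 136.28 = 47.7888 g.
At 94.41% yield, actual mass of ZnCl2 = 47.7888 × 0.9441 = 45.1174 g.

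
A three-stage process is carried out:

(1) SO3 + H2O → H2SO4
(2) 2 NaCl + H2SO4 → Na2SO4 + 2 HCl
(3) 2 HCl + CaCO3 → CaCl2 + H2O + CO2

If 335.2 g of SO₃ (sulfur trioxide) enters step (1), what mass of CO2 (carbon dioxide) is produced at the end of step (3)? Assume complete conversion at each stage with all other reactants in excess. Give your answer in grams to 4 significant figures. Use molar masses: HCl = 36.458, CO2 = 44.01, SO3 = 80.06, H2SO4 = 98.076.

n(SO3) = 335.2 / 80.06 = 4.1869 mol.
Reaction (1): SO3→H2SO4 ratio 1:1 ⇒ n(H2SO4) = 4.1869 mol.
Reaction (2): H2SO4→HCl ratio 1:2 ⇒ n(HCl) = 8.3737 mol.
Reaction (3): HCl→CO2 ratio 2:1 ⇒ n(CO2) = 4.1869 mol.
Mass of CO2 = 4.1869 × 44.01 = 184.26 g.

184.3 g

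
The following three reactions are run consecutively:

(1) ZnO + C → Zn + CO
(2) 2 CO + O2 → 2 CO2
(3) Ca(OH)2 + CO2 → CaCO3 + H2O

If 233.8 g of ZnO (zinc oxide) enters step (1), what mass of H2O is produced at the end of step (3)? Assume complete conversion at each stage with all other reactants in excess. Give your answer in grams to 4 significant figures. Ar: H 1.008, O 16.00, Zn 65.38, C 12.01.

51.76 g

M(ZnO) = 65.38 + 16.00 = 81.38 g/mol.
M(H2O) = 2(1.008) + 16.00 = 18.016 g/mol.
n(ZnO) = 233.8 / 81.38 = 2.8729 mol.
Reaction (1): ZnO→CO ratio 1:1 ⇒ n(CO) = 2.8729 mol.
Reaction (2): CO→CO2 ratio 2:2 ⇒ n(CO2) = 2.8729 mol.
Reaction (3): CO2→H2O ratio 1:1 ⇒ n(H2O) = 2.8729 mol.
Mass of H2O = 2.8729 × 18.016 = 51.759 g.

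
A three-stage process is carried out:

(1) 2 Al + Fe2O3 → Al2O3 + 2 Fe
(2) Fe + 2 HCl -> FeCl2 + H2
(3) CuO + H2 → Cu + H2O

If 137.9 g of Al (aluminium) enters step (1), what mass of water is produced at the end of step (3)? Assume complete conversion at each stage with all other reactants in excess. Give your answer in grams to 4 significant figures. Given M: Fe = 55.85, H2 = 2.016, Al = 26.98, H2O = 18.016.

n(Al) = 137.9 / 26.98 = 5.1112 mol.
Reaction (1): Al→Fe ratio 2:2 ⇒ n(Fe) = 5.1112 mol.
Reaction (2): Fe→H2 ratio 1:1 ⇒ n(H2) = 5.1112 mol.
Reaction (3): H2→H2O ratio 1:1 ⇒ n(H2O) = 5.1112 mol.
Mass of H2O = 5.1112 × 18.016 = 92.083 g.

92.08 g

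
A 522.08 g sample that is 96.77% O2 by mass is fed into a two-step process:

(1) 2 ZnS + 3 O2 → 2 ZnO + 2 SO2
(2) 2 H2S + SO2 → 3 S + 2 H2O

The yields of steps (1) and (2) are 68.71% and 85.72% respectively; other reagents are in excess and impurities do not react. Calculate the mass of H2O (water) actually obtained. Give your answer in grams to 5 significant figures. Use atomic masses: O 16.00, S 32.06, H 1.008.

Pure O2 = 522.08 × 0.9677 = 505.217 g.
M(O2) = 2(16.00) = 32.00 g/mol.
M(H2O) = 2(1.008) + 16.00 = 18.016 g/mol.
n(O2) = 505.217 / 32.00 = 15.7880 mol.
Step 1 (O2:SO2 = 3:2): theoretical n(SO2) = 10.5254 mol; at 68.71% yield, n(SO2) = 7.23197 mol.
Step 2 (SO2:H2O = 1:2): theoretical n(H2O) = 14.4639 mol, so theoretical mass = 14.4639 × 18.016 = 260.582 g.
At 85.72% yield, actual mass of H2O = 260.582 × 0.8572 = 223.371 g.

223.37 g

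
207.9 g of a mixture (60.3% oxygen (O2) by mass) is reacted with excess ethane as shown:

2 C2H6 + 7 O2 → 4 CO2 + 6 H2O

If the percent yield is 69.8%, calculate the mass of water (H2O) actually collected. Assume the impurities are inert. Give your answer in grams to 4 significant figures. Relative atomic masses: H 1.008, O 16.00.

Pure O2 available = 207.9 g × 0.603 = 125.36 g.
M(O2) = 2(16.00) = 32.00 g/mol.
M(H2O) = 2(1.008) + 16.00 = 18.016 g/mol.
n(O2) = 125.36 g / 32.00 g/mol = 3.9176 mol.
From the equation the O2:H2O mole ratio is 7:6, so n(H2O) = 3.9176 × 6/7 = 3.3580 mol.
Mass of H2O = 3.3580 mol × 18.016 g/mol = 60.497 g.
Actual mass collected = 60.497 g × 0.698 = 42.227 g.

42.23 g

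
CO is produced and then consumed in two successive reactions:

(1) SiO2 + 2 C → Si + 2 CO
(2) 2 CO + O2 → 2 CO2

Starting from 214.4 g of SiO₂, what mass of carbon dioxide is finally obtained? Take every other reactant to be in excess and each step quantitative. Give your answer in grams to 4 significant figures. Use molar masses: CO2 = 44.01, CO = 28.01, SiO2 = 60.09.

314.1 g

n(SiO2) = 214.40 / 60.09 = 3.5680 mol.
Step 1 gives a 1:2 ratio of SiO2 to CO, so n(CO) = 7.1360 mol.
In step 2 the CO:CO2 ratio is 2:2, so n(CO2) = 7.1360 mol.
Mass of CO2 = 7.1360 × 44.01 = 314.05 g.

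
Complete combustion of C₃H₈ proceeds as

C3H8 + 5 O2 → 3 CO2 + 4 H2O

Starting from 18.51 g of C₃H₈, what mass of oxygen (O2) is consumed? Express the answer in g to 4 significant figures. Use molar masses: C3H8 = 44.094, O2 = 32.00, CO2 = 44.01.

67.17 g

n(C3H8) = 18.510 g / 44.094 g/mol = 0.41979 mol.
From the equation the C3H8:O2 mole ratio is 1:5, so n(O2) = 0.41979 × 5/1 = 2.0989 mol.
Mass of O2 = 2.0989 mol × 32.00 g/mol = 67.166 g.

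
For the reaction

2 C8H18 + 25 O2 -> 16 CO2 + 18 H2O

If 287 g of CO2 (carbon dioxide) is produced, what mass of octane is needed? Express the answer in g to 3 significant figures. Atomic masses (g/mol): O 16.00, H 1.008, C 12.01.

93.1 g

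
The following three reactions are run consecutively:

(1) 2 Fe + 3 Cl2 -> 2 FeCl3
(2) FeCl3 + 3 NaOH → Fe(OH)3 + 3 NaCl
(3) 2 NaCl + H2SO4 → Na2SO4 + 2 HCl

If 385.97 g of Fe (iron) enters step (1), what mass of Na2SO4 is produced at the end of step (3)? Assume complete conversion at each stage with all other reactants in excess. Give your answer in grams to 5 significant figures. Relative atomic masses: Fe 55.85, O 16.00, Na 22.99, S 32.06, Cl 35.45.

M(Fe) = 55.85 g/mol.
M(Na2SO4) = 2(22.99) + 32.06 + 4(16.00) = 142.04 g/mol.
n(Fe) = 385.97 / 55.85 = 6.91083 mol.
Reaction (1): Fe→FeCl3 ratio 2:2 ⇒ n(FeCl3) = 6.91083 mol.
Reaction (2): FeCl3→NaCl ratio 1:3 ⇒ n(NaCl) = 20.7325 mol.
Reaction (3): NaCl→Na2SO4 ratio 2:1 ⇒ n(Na2SO4) = 10.3662 mol.
Mass of Na2SO4 = 10.3662 × 142.04 = 1472.42 g.

1472.4 g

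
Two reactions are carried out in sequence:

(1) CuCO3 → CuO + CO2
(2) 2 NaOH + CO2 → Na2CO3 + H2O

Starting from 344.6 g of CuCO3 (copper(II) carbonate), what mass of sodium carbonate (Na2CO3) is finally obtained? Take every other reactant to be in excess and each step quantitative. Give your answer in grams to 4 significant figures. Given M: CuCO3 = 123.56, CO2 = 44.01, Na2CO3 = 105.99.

n(CuCO3) = 344.60 / 123.56 = 2.7889 mol.
Step 1 gives a 1:1 ratio of CuCO3 to CO2, so n(CO2) = 2.7889 mol.
In step 2 the CO2:Na2CO3 ratio is 1:1, so n(Na2CO3) = 2.7889 mol.
Mass of Na2CO3 = 2.7889 × 105.99 = 295.60 g.

295.6 g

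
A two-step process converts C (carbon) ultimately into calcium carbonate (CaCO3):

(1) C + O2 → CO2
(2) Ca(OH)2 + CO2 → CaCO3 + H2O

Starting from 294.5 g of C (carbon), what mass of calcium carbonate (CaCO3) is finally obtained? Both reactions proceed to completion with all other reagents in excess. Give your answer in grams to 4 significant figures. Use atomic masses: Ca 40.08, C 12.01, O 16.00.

2454 g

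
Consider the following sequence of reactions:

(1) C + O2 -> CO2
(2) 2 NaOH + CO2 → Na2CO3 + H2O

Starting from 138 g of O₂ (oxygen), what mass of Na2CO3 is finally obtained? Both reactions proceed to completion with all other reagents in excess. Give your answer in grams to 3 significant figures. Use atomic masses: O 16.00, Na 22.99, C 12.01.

M(O2) = 2(16.00) = 32.00 g/mol.
M(Na2CO3) = 2(22.99) + 12.01 + 3(16.00) = 105.99 g/mol.
n(O2) = 138.0 / 32.00 = 4.312 mol.
Step 1 gives a 1:1 ratio of O2 to CO2, so n(CO2) = 4.312 mol.
In step 2 the CO2:Na2CO3 ratio is 1:1, so n(Na2CO3) = 4.312 mol.
Mass of Na2CO3 = 4.312 × 105.99 = 457.1 g.

457 g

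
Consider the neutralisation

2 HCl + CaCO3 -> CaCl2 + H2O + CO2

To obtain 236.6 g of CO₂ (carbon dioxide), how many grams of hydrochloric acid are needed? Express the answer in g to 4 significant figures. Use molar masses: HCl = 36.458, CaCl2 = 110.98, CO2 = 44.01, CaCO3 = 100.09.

392.0 g

n(CO2) = 236.60 g / 44.01 g/mol = 5.3761 mol.
From the equation the CO2:HCl mole ratio is 1:2, so n(HCl) = 5.3761 × 2/1 = 10.752 mol.
Mass of HCl = 10.752 mol × 36.458 g/mol = 392.00 g.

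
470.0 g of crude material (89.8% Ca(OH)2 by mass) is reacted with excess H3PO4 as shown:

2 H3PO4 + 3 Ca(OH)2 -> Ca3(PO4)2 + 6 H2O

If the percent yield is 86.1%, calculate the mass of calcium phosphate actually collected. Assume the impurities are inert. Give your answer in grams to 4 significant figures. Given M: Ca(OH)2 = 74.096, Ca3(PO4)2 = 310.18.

507.1 g

Pure Ca(OH)2 available = 470.0 g × 0.898 = 422.06 g.
n(Ca(OH)2) = 422.06 g / 74.096 g/mol = 5.6961 mol.
From the equation the Ca(OH)2:Ca3(PO4)2 mole ratio is 3:1, so n(Ca3(PO4)2) = 5.6961 × 1/3 = 1.8987 mol.
Mass of Ca3(PO4)2 = 1.8987 mol × 310.18 g/mol = 588.94 g.
Actual mass collected = 588.94 g × 0.861 = 507.08 g.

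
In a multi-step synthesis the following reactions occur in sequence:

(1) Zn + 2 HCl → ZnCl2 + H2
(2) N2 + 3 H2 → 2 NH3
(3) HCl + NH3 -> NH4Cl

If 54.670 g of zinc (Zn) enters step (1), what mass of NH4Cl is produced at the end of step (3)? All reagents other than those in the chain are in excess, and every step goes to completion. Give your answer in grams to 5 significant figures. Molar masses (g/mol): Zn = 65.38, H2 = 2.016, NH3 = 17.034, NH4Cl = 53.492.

n(Zn) = 54.670 / 65.38 = 0.836188 mol.
Reaction (1): Zn→H2 ratio 1:1 ⇒ n(H2) = 0.836188 mol.
Reaction (2): H2→NH3 ratio 3:2 ⇒ n(NH3) = 0.557459 mol.
Reaction (3): NH3→NH4Cl ratio 1:1 ⇒ n(NH4Cl) = 0.557459 mol.
Mass of NH4Cl = 0.557459 × 53.492 = 29.8196 g.

29.820 g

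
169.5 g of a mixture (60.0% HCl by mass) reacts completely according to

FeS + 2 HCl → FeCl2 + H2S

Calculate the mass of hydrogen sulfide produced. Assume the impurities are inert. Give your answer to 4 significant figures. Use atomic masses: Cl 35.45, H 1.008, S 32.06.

Mass of pure HCl = 169.5 g × 0.600 = 101.70 g.
M(HCl) = 1.008 + 35.45 = 36.458 g/mol.
M(H2S) = 2(1.008) + 32.06 = 34.076 g/mol.
n(HCl) = 101.70 g / 36.458 g/mol = 2.7895 mol.
From the equation the HCl:H2S mole ratio is 2:1, so n(H2S) = 2.7895 × 1/2 = 1.3948 mol.
Mass of H2S = 1.3948 mol × 34.076 g/mol = 47.528 g.

47.53 g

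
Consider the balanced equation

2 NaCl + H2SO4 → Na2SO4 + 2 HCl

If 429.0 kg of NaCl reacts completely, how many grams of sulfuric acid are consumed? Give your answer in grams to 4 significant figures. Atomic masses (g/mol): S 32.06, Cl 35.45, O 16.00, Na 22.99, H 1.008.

360000 g

M(NaCl) = 22.99 + 35.45 = 58.44 g/mol.
M(H2SO4) = 2(1.008) + 32.06 + 4(16.00) = 98.076 g/mol.
Convert: 429.0 kg = 429000 g.
n(NaCl) = 429000 g / 58.44 g/mol = 7340.9 mol.
From the equation the NaCl:H2SO4 mole ratio is 2:1, so n(H2SO4) = 7340.9 × 1/2 = 3670.4 mol.
Mass of H2SO4 = 3670.4 mol × 98.076 g/mol = 359980 g.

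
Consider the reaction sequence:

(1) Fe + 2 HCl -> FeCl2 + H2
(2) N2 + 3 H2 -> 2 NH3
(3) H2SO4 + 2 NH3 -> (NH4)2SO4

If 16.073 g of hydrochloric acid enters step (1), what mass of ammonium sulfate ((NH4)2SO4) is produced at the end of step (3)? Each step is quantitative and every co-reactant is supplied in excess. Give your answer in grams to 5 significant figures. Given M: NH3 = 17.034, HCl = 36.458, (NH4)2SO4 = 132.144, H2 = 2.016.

n(HCl) = 16.073 / 36.458 = 0.440863 mol.
Reaction (1): HCl→H2 ratio 2:1 ⇒ n(H2) = 0.220432 mol.
Reaction (2): H2→NH3 ratio 3:2 ⇒ n(NH3) = 0.146954 mol.
Reaction (3): NH3→(NH4)2SO4 ratio 2:1 ⇒ n((NH4)2SO4) = 0.0734772 mol.
Mass of (NH4)2SO4 = 0.0734772 × 132.144 = 9.70958 g.

9.7096 g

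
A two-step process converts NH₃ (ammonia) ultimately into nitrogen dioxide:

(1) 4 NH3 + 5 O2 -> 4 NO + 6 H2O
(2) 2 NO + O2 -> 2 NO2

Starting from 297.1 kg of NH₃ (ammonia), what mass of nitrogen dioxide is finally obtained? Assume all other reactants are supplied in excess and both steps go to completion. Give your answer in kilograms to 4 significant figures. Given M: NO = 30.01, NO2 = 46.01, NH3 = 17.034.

297.1 kg = 297100 g.
n(NH3) = 297100 / 17.034 = 17442 mol.
Step 1 gives a 4:4 ratio of NH3 to NO, so n(NO) = 17442 mol.
In step 2 the NO:NO2 ratio is 2:2, so n(NO2) = 17442 mol.
Mass of NO2 = 17442 × 46.01 = 802490 g = 802.5 kg.

802.5 kg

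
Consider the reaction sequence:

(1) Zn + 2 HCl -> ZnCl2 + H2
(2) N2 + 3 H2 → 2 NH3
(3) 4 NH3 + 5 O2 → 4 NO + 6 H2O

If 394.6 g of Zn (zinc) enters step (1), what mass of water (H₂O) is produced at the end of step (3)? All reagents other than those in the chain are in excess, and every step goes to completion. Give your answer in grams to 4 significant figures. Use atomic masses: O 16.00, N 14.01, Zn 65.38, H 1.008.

108.7 g

M(Zn) = 65.38 g/mol.
M(H2O) = 2(1.008) + 16.00 = 18.016 g/mol.
n(Zn) = 394.6 / 65.38 = 6.0355 mol.
Reaction (1): Zn→H2 ratio 1:1 ⇒ n(H2) = 6.0355 mol.
Reaction (2): H2→NH3 ratio 3:2 ⇒ n(NH3) = 4.0237 mol.
Reaction (3): NH3→H2O ratio 4:6 ⇒ n(H2O) = 6.0355 mol.
Mass of H2O = 6.0355 × 18.016 = 108.74 g.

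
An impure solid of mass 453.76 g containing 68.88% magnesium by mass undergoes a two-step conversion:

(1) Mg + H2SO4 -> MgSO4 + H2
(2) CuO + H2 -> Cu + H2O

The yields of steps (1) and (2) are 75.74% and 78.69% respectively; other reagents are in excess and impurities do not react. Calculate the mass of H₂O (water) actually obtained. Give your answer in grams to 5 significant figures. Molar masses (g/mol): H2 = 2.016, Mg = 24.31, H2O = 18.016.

138.05 g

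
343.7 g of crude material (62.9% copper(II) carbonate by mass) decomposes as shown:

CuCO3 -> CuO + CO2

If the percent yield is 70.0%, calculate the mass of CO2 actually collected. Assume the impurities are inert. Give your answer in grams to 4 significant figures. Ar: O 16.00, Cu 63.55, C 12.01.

53.90 g

Pure CuCO3 available = 343.7 g × 0.629 = 216.19 g.
M(CuCO3) = 63.55 + 12.01 + 3(16.00) = 123.56 g/mol.
M(CO2) = 12.01 + 2(16.00) = 44.01 g/mol.
n(CuCO3) = 216.19 g / 123.56 g/mol = 1.7497 mol.
From the equation the CuCO3:CO2 mole ratio is 1:1, so n(CO2) = 1.7497 × 1/1 = 1.7497 mol.
Mass of CO2 = 1.7497 mol × 44.01 g/mol = 77.002 g.
Actual mass collected = 77.002 g × 0.700 = 53.902 g.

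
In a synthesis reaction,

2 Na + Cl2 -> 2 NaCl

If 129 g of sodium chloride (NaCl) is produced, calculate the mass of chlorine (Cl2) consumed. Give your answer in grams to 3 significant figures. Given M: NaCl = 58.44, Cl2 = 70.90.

n(NaCl) = 129.0 g / 58.44 g/mol = 2.207 mol.
From the equation the NaCl:Cl2 mole ratio is 2:1, so n(Cl2) = 2.207 × 1/2 = 1.104 mol.
Mass of Cl2 = 1.104 mol × 70.90 g/mol = 78.25 g.

78.3 g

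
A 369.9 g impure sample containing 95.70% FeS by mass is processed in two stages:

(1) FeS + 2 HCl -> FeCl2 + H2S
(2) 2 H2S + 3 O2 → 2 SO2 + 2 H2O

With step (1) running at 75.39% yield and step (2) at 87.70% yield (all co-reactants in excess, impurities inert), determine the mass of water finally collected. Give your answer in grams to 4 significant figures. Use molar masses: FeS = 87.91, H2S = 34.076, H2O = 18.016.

Pure FeS = 369.9 × 0.9570 = 353.99 g.
n(FeS) = 353.99 / 87.91 = 4.0268 mol.
Step 1 (FeS:H2S = 1:1): theoretical n(H2S) = 4.0268 mol; at 75.39% yield, n(H2S) = 3.0358 mol.
Step 2 (H2S:H2O = 2:2): theoretical n(H2O) = 3.0358 mol, so theoretical mass = 3.0358 × 18.016 = 54.693 g.
At 87.70% yield, actual mass of H2O = 54.693 × 0.8770 = 47.966 g.

47.97 g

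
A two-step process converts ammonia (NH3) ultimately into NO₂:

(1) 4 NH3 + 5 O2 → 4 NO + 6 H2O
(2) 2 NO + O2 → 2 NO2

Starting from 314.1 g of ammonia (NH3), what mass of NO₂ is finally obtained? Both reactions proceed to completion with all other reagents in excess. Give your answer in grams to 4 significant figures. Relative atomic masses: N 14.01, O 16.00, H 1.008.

848.4 g

M(NH3) = 14.01 + 3(1.008) = 17.034 g/mol.
M(NO2) = 14.01 + 2(16.00) = 46.01 g/mol.
n(NH3) = 314.10 / 17.034 = 18.440 mol.
Step 1 gives a 4:4 ratio of NH3 to NO, so n(NO) = 18.440 mol.
In step 2 the NO:NO2 ratio is 2:2, so n(NO2) = 18.440 mol.
Mass of NO2 = 18.440 × 46.01 = 848.41 g.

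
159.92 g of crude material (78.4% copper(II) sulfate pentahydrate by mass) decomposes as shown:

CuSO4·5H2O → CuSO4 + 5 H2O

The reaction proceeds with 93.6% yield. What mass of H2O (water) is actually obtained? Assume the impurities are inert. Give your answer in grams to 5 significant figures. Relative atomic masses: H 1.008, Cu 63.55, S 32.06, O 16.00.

Pure CuSO4·5H2O available = 159.92 g × 0.784 = 125.377 g.
M(CuSO4·5H2O) = 63.55 + 32.06 + 9(16.00) + 10(1.008) = 249.69 g/mol.
M(H2O) = 2(1.008) + 16.00 = 18.016 g/mol.
n(CuSO4·5H2O) = 125.377 g / 249.69 g/mol = 0.502132 mol.
From the equation the CuSO4·5H2O:H2O mole ratio is 1:5, so n(H2O) = 0.502132 × 5/1 = 2.51066 mol.
Mass of H2O = 2.51066 mol × 18.016 g/mol = 45.2320 g.
Actual mass collected = 45.2320 g × 0.936 = 42.3372 g.

42.337 g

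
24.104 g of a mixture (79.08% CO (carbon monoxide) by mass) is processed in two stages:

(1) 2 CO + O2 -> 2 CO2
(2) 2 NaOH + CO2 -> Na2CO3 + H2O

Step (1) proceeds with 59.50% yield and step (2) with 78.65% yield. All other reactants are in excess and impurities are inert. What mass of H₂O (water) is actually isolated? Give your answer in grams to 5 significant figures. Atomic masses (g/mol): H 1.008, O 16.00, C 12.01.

Pure CO = 24.104 × 0.7908 = 19.0614 g.
M(CO) = 12.01 + 16.00 = 28.01 g/mol.
M(H2O) = 2(1.008) + 16.00 = 18.016 g/mol.
n(CO) = 19.0614 / 28.01 = 0.680523 mol.
Step 1 (CO:CO2 = 2:2): theoretical n(CO2) = 0.680523 mol; at 59.50% yield, n(CO2) = 0.404911 mol.
Step 2 (CO2:H2O = 1:1): theoretical n(H2O) = 0.404911 mol, so theoretical mass = 0.404911 × 18.016 = 7.29488 g.
At 78.65% yield, actual mass of H2O = 7.29488 × 0.7865 = 5.73742 g.

5.7374 g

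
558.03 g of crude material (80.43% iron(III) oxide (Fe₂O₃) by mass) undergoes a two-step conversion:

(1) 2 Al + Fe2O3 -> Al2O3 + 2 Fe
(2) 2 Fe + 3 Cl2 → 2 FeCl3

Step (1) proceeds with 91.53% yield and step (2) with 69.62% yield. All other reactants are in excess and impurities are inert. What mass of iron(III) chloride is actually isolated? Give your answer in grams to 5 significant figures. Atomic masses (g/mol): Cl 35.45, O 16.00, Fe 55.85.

580.96 g

Pure Fe2O3 = 558.03 × 0.8043 = 448.824 g.
M(Fe2O3) = 2(55.85) + 3(16.00) = 159.70 g/mol.
M(FeCl3) = 55.85 + 3(35.45) = 162.20 g/mol.
n(Fe2O3) = 448.824 / 159.70 = 2.81042 mol.
Step 1 (Fe2O3:Fe = 1:2): theoretical n(Fe) = 5.62083 mol; at 91.53% yield, n(Fe) = 5.14475 mol.
Step 2 (Fe:FeCl3 = 2:2): theoretical n(FeCl3) = 5.14475 mol, so theoretical mass = 5.14475 × 162.20 = 834.478 g.
At 69.62% yield, actual mass of FeCl3 = 834.478 × 0.6962 = 580.964 g.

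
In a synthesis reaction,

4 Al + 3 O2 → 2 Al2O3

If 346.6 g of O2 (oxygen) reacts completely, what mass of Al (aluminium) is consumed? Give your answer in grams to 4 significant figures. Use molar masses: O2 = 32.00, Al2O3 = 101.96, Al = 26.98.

n(O2) = 346.60 g / 32.00 g/mol = 10.831 mol.
From the equation the O2:Al mole ratio is 3:4, so n(Al) = 10.831 × 4/3 = 14.442 mol.
Mass of Al = 14.442 mol × 26.98 g/mol = 389.64 g.

389.6 g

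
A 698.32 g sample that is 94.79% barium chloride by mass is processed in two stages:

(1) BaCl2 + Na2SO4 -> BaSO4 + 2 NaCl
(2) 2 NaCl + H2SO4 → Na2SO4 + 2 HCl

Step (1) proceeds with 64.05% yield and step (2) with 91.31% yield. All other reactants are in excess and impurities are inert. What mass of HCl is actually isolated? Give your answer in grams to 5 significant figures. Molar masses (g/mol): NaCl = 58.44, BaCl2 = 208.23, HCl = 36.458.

135.56 g

Pure BaCl2 = 698.32 × 0.9479 = 661.938 g.
n(BaCl2) = 661.938 / 208.23 = 3.17888 mol.
Step 1 (BaCl2:NaCl = 1:2): theoretical n(NaCl) = 6.35775 mol; at 64.05% yield, n(NaCl) = 4.07214 mol.
Step 2 (NaCl:HCl = 2:2): theoretical n(HCl) = 4.07214 mol, so theoretical mass = 4.07214 × 36.458 = 148.462 g.
At 91.31% yield, actual mass of HCl = 148.462 × 0.9131 = 135.561 g.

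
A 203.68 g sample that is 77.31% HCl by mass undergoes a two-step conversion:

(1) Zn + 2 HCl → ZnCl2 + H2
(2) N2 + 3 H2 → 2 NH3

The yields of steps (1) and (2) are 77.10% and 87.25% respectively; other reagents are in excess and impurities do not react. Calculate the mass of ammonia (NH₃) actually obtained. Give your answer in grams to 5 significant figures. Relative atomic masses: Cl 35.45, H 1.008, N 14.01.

16.497 g

Pure HCl = 203.68 × 0.7731 = 157.465 g.
M(HCl) = 1.008 + 35.45 = 36.458 g/mol.
M(NH3) = 14.01 + 3(1.008) = 17.034 g/mol.
n(HCl) = 157.465 / 36.458 = 4.31908 mol.
Step 1 (HCl:H2 = 2:1): theoretical n(H2) = 2.15954 mol; at 77.10% yield, n(H2) = 1.66501 mol.
Step 2 (H2:NH3 = 3:2): theoretical n(NH3) = 1.11000 mol, so theoretical mass = 1.11000 × 17.034 = 18.9078 g.
At 87.25% yield, actual mass of NH3 = 18.9078 × 0.8725 = 16.4971 g.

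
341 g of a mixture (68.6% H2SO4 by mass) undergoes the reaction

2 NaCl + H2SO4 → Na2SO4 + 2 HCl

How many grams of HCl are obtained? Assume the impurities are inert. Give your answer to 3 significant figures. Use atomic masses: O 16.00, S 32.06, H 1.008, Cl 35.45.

Mass of pure H2SO4 = 341 g × 0.686 = 233.9 g.
M(H2SO4) = 2(1.008) + 32.06 + 4(16.00) = 98.076 g/mol.
M(HCl) = 1.008 + 35.45 = 36.458 g/mol.
n(H2SO4) = 233.9 g / 98.076 g/mol = 2.385 mol.
From the equation the H2SO4:HCl mole ratio is 1:2, so n(HCl) = 2.385 × 2/1 = 4.770 mol.
Mass of HCl = 4.770 mol × 36.458 g/mol = 173.9 g.

174 g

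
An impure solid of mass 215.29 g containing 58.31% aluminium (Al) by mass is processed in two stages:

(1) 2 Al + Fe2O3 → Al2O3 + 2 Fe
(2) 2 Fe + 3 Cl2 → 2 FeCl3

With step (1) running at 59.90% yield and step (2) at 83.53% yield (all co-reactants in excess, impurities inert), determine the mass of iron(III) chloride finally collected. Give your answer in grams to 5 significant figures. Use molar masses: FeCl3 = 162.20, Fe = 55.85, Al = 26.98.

377.61 g

Pure Al = 215.29 × 0.5831 = 125.536 g.
n(Al) = 125.536 / 26.98 = 4.65291 mol.
Step 1 (Al:Fe = 2:2): theoretical n(Fe) = 4.65291 mol; at 59.90% yield, n(Fe) = 2.78710 mol.
Step 2 (Fe:FeCl3 = 2:2): theoretical n(FeCl3) = 2.78710 mol, so theoretical mass = 2.78710 × 162.20 = 452.067 g.
At 83.53% yield, actual mass of FeCl3 = 452.067 × 0.8353 = 377.611 g.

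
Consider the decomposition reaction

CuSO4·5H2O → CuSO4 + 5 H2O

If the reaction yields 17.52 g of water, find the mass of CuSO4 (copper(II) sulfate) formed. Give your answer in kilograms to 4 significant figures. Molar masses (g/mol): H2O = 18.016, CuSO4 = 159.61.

n(H2O) = 17.520 g / 18.016 g/mol = 0.97247 mol.
From the equation the H2O:CuSO4 mole ratio is 5:1, so n(CuSO4) = 0.97247 × 1/5 = 0.19449 mol.
Mass of CuSO4 = 0.19449 mol × 159.61 g/mol = 31.043 g.
Converting to kg: 31.043 g = 0.03104 kg.

0.03104 kg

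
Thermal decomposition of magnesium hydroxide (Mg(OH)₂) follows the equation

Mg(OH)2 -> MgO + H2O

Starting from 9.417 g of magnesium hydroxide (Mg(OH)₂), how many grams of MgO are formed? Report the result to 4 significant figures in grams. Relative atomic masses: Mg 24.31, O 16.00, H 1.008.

M(Mg(OH)2) = 24.31 + 2(16.00) + 2(1.008) = 58.326 g/mol.
M(MgO) = 24.31 + 16.00 = 40.31 g/mol.
n(Mg(OH)2) = 9.4170 g / 58.326 g/mol = 0.16145 mol.
From the equation the Mg(OH)2:MgO mole ratio is 1:1, so n(MgO) = 0.16145 × 1/1 = 0.16145 mol.
Mass of MgO = 0.16145 mol × 40.31 g/mol = 6.5082 g.

6.508 g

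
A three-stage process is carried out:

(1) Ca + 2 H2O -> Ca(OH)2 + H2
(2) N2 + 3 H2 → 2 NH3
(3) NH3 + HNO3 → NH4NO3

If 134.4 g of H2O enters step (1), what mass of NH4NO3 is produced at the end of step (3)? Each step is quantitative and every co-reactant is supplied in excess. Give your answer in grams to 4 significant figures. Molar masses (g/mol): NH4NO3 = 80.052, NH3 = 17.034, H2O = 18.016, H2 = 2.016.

199.1 g

n(H2O) = 134.4 / 18.016 = 7.4600 mol.
Reaction (1): H2O→H2 ratio 2:1 ⇒ n(H2) = 3.7300 mol.
Reaction (2): H2→NH3 ratio 3:2 ⇒ n(NH3) = 2.4867 mol.
Reaction (3): NH3→NH4NO3 ratio 1:1 ⇒ n(NH4NO3) = 2.4867 mol.
Mass of NH4NO3 = 2.4867 × 80.052 = 199.06 g.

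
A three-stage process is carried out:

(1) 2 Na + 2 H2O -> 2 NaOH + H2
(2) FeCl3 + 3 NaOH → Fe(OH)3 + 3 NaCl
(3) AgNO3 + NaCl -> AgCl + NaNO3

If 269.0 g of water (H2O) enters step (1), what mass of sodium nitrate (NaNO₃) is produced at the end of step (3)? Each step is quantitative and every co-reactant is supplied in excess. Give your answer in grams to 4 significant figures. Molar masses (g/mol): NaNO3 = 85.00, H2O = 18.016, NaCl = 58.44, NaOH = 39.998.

n(H2O) = 269.0 / 18.016 = 14.931 mol.
Reaction (1): H2O→NaOH ratio 2:2 ⇒ n(NaOH) = 14.931 mol.
Reaction (2): NaOH→NaCl ratio 3:3 ⇒ n(NaCl) = 14.931 mol.
Reaction (3): NaCl→NaNO3 ratio 1:1 ⇒ n(NaNO3) = 14.931 mol.
Mass of NaNO3 = 14.931 × 85.00 = 1269.1 g.

1269 g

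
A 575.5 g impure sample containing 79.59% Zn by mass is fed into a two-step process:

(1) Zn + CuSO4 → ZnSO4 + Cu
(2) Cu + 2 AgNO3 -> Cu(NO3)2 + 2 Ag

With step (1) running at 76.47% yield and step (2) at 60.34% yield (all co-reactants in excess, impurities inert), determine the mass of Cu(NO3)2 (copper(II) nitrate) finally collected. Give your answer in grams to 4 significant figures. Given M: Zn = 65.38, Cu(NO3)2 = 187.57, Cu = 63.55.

606.3 g

Pure Zn = 575.5 × 0.7959 = 458.04 g.
n(Zn) = 458.04 / 65.38 = 7.0058 mol.
Step 1 (Zn:Cu = 1:1): theoretical n(Cu) = 7.0058 mol; at 76.47% yield, n(Cu) = 5.3573 mol.
Step 2 (Cu:Cu(NO3)2 = 1:1): theoretical n(Cu(NO3)2) = 5.3573 mol, so theoretical mass = 5.3573 × 187.57 = 1004.9 g.
At 60.34% yield, actual mass of Cu(NO3)2 = 1004.9 × 0.6034 = 606.34 g.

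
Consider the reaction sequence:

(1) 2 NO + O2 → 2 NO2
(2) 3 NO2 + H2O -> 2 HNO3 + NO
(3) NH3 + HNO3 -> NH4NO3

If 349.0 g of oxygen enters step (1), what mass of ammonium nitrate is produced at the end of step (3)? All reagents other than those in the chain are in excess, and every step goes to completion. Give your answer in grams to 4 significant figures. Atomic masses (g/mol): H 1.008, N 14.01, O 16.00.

1164 g

M(O2) = 2(16.00) = 32.00 g/mol.
M(NH4NO3) = 2(14.01) + 4(1.008) + 3(16.00) = 80.052 g/mol.
n(O2) = 349.0 / 32.00 = 10.906 mol.
Reaction (1): O2→NO2 ratio 1:2 ⇒ n(NO2) = 21.812 mol.
Reaction (2): NO2→HNO3 ratio 3:2 ⇒ n(HNO3) = 14.542 mol.
Reaction (3): HNO3→NH4NO3 ratio 1:1 ⇒ n(NH4NO3) = 14.542 mol.
Mass of NH4NO3 = 14.542 × 80.052 = 1164.1 g.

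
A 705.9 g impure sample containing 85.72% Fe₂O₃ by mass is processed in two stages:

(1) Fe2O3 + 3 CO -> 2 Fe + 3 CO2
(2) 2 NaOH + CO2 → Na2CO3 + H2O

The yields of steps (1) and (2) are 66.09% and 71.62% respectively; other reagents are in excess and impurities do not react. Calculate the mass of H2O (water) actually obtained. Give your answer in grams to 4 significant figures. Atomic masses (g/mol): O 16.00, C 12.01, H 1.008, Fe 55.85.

96.93 g

Pure Fe2O3 = 705.9 × 0.8572 = 605.10 g.
M(Fe2O3) = 2(55.85) + 3(16.00) = 159.70 g/mol.
M(H2O) = 2(1.008) + 16.00 = 18.016 g/mol.
n(Fe2O3) = 605.10 / 159.70 = 3.7890 mol.
Step 1 (Fe2O3:CO2 = 1:3): theoretical n(CO2) = 11.367 mol; at 66.09% yield, n(CO2) = 7.5124 mol.
Step 2 (CO2:H2O = 1:1): theoretical n(H2O) = 7.5124 mol, so theoretical mass = 7.5124 × 18.016 = 135.34 g.
At 71.62% yield, actual mass of H2O = 135.34 × 0.7162 = 96.933 g.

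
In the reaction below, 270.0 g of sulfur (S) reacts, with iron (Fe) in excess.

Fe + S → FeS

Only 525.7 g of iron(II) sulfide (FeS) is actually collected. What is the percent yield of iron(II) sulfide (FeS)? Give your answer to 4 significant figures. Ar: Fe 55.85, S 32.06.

71.01 %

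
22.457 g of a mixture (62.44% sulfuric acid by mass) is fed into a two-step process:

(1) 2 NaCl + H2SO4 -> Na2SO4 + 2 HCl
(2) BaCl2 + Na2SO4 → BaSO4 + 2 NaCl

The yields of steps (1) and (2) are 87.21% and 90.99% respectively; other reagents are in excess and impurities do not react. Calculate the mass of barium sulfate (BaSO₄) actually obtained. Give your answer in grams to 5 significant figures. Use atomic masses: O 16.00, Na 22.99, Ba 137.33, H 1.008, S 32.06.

26.479 g

Pure H2SO4 = 22.457 × 0.6244 = 14.0222 g.
M(H2SO4) = 2(1.008) + 32.06 + 4(16.00) = 98.076 g/mol.
M(BaSO4) = 137.33 + 32.06 + 4(16.00) = 233.39 g/mol.
n(H2SO4) = 14.0222 / 98.076 = 0.142972 mol.
Step 1 (H2SO4:Na2SO4 = 1:1): theoretical n(Na2SO4) = 0.142972 mol; at 87.21% yield, n(Na2SO4) = 0.124686 mol.
Step 2 (Na2SO4:BaSO4 = 1:1): theoretical n(BaSO4) = 0.124686 mol, so theoretical mass = 0.124686 × 233.39 = 29.1005 g.
At 90.99% yield, actual mass of BaSO4 = 29.1005 × 0.9099 = 26.4785 g.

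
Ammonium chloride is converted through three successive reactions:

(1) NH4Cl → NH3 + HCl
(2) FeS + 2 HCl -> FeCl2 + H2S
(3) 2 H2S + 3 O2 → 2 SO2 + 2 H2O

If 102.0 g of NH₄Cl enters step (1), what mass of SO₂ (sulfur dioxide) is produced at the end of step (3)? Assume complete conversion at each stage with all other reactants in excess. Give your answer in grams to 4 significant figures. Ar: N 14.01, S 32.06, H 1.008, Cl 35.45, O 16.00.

M(NH4Cl) = 14.01 + 4(1.008) + 35.45 = 53.492 g/mol.
M(SO2) = 32.06 + 2(16.00) = 64.06 g/mol.
n(NH4Cl) = 102.0 / 53.492 = 1.9068 mol.
Reaction (1): NH4Cl→HCl ratio 1:1 ⇒ n(HCl) = 1.9068 mol.
Reaction (2): HCl→H2S ratio 2:1 ⇒ n(H2S) = 0.95341 mol.
Reaction (3): H2S→SO2 ratio 2:2 ⇒ n(SO2) = 0.95341 mol.
Mass of SO2 = 0.95341 × 64.06 = 61.076 g.

61.08 g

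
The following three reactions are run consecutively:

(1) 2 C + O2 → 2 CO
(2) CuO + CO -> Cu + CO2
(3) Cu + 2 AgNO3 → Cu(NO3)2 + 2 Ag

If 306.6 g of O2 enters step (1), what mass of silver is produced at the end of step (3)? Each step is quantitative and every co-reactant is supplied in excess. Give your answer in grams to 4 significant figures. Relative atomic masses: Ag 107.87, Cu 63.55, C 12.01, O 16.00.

M(O2) = 2(16.00) = 32.00 g/mol.
M(Ag) = 107.87 g/mol.
n(O2) = 306.6 / 32.00 = 9.5813 mol.
Reaction (1): O2→CO ratio 1:2 ⇒ n(CO) = 19.163 mol.
Reaction (2): CO→Cu ratio 1:1 ⇒ n(Cu) = 19.163 mol.
Reaction (3): Cu→Ag ratio 1:2 ⇒ n(Ag) = 38.325 mol.
Mass of Ag = 38.325 × 107.87 = 4134.1 g.

4134 g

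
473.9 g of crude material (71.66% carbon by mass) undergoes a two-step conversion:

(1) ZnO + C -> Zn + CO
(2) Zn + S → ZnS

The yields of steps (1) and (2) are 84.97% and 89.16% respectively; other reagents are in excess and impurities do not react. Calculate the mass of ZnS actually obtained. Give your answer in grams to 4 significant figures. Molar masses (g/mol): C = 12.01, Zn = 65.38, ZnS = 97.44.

2087 g

Pure C = 473.9 × 0.7166 = 339.60 g.
n(C) = 339.60 / 12.01 = 28.276 mol.
Step 1 (C:Zn = 1:1): theoretical n(Zn) = 28.276 mol; at 84.97% yield, n(Zn) = 24.026 mol.
Step 2 (Zn:ZnS = 1:1): theoretical n(ZnS) = 24.026 mol, so theoretical mass = 24.026 × 97.44 = 2341.1 g.
At 89.16% yield, actual mass of ZnS = 2341.1 × 0.8916 = 2087.3 g.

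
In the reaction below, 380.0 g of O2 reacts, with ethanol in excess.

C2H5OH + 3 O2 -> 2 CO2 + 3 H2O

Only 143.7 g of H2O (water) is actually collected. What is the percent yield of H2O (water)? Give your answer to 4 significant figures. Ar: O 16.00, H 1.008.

67.17 %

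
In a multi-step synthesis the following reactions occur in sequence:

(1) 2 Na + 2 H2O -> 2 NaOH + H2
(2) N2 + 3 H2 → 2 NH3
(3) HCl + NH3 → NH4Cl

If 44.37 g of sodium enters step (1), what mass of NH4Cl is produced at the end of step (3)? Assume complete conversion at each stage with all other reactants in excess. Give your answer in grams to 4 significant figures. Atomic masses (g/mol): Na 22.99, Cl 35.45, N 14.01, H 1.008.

M(Na) = 22.99 g/mol.
M(NH4Cl) = 14.01 + 4(1.008) + 35.45 = 53.492 g/mol.
n(Na) = 44.37 / 22.99 = 1.9300 mol.
Reaction (1): Na→H2 ratio 2:1 ⇒ n(H2) = 0.96498 mol.
Reaction (2): H2→NH3 ratio 3:2 ⇒ n(NH3) = 0.64332 mol.
Reaction (3): NH3→NH4Cl ratio 1:1 ⇒ n(NH4Cl) = 0.64332 mol.
Mass of NH4Cl = 0.64332 × 53.492 = 34.413 g.

34.41 g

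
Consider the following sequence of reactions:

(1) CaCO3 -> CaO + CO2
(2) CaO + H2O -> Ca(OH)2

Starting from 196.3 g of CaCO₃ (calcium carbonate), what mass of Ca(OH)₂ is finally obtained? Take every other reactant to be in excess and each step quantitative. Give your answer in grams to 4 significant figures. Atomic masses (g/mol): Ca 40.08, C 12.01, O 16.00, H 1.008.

145.3 g

M(CaCO3) = 40.08 + 12.01 + 3(16.00) = 100.09 g/mol.
M(Ca(OH)2) = 40.08 + 2(16.00) + 2(1.008) = 74.096 g/mol.
n(CaCO3) = 196.30 / 100.09 = 1.9612 mol.
Step 1 gives a 1:1 ratio of CaCO3 to CaO, so n(CaO) = 1.9612 mol.
In step 2 the CaO:Ca(OH)2 ratio is 1:1, so n(Ca(OH)2) = 1.9612 mol.
Mass of Ca(OH)2 = 1.9612 × 74.096 = 145.32 g.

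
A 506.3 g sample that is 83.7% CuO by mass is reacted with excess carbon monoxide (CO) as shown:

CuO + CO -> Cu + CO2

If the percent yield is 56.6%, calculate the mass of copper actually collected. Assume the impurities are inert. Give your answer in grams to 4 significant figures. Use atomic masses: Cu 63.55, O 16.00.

191.6 g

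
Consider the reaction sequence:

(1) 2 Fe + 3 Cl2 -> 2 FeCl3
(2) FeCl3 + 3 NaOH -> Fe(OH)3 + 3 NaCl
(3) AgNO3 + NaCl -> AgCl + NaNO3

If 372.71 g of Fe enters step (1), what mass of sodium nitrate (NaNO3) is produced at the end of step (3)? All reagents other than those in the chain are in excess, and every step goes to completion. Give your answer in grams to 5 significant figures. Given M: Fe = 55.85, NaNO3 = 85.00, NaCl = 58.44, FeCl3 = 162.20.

1701.7 g

n(Fe) = 372.71 / 55.85 = 6.67341 mol.
Reaction (1): Fe→FeCl3 ratio 2:2 ⇒ n(FeCl3) = 6.67341 mol.
Reaction (2): FeCl3→NaCl ratio 1:3 ⇒ n(NaCl) = 20.0202 mol.
Reaction (3): NaCl→NaNO3 ratio 1:1 ⇒ n(NaNO3) = 20.0202 mol.
Mass of NaNO3 = 20.0202 × 85.00 = 1701.72 g.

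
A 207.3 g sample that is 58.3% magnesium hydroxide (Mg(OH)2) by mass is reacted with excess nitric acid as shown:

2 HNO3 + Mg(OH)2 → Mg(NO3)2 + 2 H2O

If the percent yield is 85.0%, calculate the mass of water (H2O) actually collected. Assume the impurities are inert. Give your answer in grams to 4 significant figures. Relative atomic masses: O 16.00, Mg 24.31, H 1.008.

63.46 g

Pure Mg(OH)2 available = 207.3 g × 0.583 = 120.86 g.
M(Mg(OH)2) = 24.31 + 2(16.00) + 2(1.008) = 58.326 g/mol.
M(H2O) = 2(1.008) + 16.00 = 18.016 g/mol.
n(Mg(OH)2) = 120.86 g / 58.326 g/mol = 2.0721 mol.
From the equation the Mg(OH)2:H2O mole ratio is 1:2, so n(H2O) = 2.0721 × 2/1 = 4.1442 mol.
Mass of H2O = 4.1442 mol × 18.016 g/mol = 74.661 g.
Actual mass collected = 74.661 g × 0.850 = 63.462 g.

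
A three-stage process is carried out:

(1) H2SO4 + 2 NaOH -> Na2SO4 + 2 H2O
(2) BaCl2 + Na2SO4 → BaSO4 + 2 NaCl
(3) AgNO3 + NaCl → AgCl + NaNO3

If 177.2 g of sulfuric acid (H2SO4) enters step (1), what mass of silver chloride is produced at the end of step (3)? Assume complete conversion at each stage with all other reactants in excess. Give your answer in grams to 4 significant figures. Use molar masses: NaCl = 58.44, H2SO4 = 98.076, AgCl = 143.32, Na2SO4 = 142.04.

517.9 g

n(H2SO4) = 177.2 / 98.076 = 1.8068 mol.
Reaction (1): H2SO4→Na2SO4 ratio 1:1 ⇒ n(Na2SO4) = 1.8068 mol.
Reaction (2): Na2SO4→NaCl ratio 1:2 ⇒ n(NaCl) = 3.6135 mol.
Reaction (3): NaCl→AgCl ratio 1:1 ⇒ n(AgCl) = 3.6135 mol.
Mass of AgCl = 3.6135 × 143.32 = 517.89 g.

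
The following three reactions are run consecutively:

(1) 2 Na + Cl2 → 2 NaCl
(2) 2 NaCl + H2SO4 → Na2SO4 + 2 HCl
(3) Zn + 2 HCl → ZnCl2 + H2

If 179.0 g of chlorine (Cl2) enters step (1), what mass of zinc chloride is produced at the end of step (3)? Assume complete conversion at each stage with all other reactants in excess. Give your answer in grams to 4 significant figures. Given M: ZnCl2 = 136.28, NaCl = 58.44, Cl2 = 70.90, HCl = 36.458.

344.1 g

n(Cl2) = 179.0 / 70.90 = 2.5247 mol.
Reaction (1): Cl2→NaCl ratio 1:2 ⇒ n(NaCl) = 5.0494 mol.
Reaction (2): NaCl→HCl ratio 2:2 ⇒ n(HCl) = 5.0494 mol.
Reaction (3): HCl→ZnCl2 ratio 2:1 ⇒ n(ZnCl2) = 2.5247 mol.
Mass of ZnCl2 = 2.5247 × 136.28 = 344.06 g.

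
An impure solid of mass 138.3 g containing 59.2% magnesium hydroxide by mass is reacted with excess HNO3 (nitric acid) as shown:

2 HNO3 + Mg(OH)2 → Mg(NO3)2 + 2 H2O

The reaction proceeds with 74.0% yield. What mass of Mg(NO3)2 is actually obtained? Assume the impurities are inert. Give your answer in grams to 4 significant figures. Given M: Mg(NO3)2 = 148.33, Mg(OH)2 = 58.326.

Pure Mg(OH)2 available = 138.3 g × 0.592 = 81.874 g.
n(Mg(OH)2) = 81.874 g / 58.326 g/mol = 1.4037 mol.
From the equation the Mg(OH)2:Mg(NO3)2 mole ratio is 1:1, so n(Mg(NO3)2) = 1.4037 × 1/1 = 1.4037 mol.
Mass of Mg(NO3)2 = 1.4037 mol × 148.33 g/mol = 208.21 g.
Actual mass collected = 208.21 g × 0.740 = 154.08 g.

154.1 g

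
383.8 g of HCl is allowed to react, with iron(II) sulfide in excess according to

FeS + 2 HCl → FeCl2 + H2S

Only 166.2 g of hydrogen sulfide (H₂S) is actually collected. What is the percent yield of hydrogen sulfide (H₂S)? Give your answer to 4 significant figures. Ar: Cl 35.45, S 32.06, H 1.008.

92.66 %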